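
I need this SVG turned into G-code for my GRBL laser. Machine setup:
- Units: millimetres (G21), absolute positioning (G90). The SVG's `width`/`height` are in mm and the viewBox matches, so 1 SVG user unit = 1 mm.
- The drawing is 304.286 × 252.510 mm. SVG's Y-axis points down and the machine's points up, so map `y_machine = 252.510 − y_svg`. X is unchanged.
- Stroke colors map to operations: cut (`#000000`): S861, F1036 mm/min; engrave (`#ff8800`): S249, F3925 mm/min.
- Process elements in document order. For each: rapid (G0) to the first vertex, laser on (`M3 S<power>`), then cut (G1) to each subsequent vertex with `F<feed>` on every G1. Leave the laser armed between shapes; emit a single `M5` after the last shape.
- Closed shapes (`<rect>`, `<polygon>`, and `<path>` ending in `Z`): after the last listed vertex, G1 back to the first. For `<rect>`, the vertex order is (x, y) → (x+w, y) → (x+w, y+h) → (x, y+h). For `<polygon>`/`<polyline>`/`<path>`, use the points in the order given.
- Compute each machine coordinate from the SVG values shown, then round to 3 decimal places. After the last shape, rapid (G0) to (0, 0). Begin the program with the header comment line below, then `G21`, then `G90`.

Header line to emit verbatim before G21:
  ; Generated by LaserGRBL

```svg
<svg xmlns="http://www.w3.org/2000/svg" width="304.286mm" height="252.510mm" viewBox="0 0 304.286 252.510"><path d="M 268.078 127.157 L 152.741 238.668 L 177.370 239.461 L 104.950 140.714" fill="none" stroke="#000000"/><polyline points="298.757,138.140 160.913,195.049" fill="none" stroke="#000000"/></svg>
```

1 u = 1 mm; y_m = 252.510 − y.

[1] `<path>` open polyline, #000000→cut S861 F1036: (268.078,125.353) → (152.741,13.842) → (177.370,13.049) → (104.950,111.796)

[2] `<polyline>` line segment, #000000→cut S861 F1036: (298.757,114.370) → (160.913,57.461)

; Generated by LaserGRBL
G21
G90
G0 X268.078 Y125.353
M3 S861
G1 X152.741 Y13.842 F1036
G1 X177.370 Y13.049 F1036
G1 X104.950 Y111.796 F1036
G0 X298.757 Y114.370
M3 S861
G1 X160.913 Y57.461 F1036
M5
G0 X0.000 Y0.000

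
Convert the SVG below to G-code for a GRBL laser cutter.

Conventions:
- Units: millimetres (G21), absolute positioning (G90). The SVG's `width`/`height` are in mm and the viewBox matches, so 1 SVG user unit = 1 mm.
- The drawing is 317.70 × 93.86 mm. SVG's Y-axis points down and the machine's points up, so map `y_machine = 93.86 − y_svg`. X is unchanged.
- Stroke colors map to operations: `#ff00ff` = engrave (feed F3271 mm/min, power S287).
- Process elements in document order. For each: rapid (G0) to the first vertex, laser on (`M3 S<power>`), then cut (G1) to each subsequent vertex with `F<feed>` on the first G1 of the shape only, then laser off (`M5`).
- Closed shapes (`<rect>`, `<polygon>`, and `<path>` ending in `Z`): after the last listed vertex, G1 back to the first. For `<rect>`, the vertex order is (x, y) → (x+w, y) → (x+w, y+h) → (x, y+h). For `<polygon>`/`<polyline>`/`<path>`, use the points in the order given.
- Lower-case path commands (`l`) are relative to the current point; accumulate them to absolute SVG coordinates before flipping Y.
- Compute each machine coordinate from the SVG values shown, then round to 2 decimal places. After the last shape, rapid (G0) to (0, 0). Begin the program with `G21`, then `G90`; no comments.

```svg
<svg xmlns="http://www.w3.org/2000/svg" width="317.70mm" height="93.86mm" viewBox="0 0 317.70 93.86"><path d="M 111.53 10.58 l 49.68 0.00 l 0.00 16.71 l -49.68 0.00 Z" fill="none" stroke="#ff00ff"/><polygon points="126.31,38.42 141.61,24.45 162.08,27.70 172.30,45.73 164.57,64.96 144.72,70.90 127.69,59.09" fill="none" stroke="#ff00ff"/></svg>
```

G21
G90
G0 X111.53 Y83.28
M3 S287
G1 X161.21 Y83.28 F3271
G1 X161.21 Y66.57
G1 X111.53 Y66.57
G1 X111.53 Y83.28
M5
G0 X126.31 Y55.44
M3 S287
G1 X141.61 Y69.41 F3271
G1 X162.08 Y66.16
G1 X172.30 Y48.13
G1 X164.57 Y28.90
G1 X144.72 Y22.96
G1 X127.69 Y34.77
G1 X126.31 Y55.44
M5
G0 X0.00 Y0.00

viewBox `0 0 317.70 93.86` with mm width/height → 1 unit = 1 mm. Flip: y_m = 93.86 − y_svg.

**Shape 1** — `<path>` rectangle, stroke `#ff00ff` → engrave (S287, F3271). Machine vertices: (111.53,83.28) → (161.21,83.28) → (161.21,66.57) → (111.53,66.57) → (111.53,83.28). Closed: final G1 returns to the first vertex.

**Shape 2** — `<polygon>` regular polygon, stroke `#ff00ff` → engrave (S287, F3271). Machine vertices: (126.31,55.44) → (141.61,69.41) → (162.08,66.16) → (172.30,48.13) → (164.57,28.90) → (144.72,22.96) → (127.69,34.77) → (126.31,55.44). Closed: final G1 returns to the first vertex.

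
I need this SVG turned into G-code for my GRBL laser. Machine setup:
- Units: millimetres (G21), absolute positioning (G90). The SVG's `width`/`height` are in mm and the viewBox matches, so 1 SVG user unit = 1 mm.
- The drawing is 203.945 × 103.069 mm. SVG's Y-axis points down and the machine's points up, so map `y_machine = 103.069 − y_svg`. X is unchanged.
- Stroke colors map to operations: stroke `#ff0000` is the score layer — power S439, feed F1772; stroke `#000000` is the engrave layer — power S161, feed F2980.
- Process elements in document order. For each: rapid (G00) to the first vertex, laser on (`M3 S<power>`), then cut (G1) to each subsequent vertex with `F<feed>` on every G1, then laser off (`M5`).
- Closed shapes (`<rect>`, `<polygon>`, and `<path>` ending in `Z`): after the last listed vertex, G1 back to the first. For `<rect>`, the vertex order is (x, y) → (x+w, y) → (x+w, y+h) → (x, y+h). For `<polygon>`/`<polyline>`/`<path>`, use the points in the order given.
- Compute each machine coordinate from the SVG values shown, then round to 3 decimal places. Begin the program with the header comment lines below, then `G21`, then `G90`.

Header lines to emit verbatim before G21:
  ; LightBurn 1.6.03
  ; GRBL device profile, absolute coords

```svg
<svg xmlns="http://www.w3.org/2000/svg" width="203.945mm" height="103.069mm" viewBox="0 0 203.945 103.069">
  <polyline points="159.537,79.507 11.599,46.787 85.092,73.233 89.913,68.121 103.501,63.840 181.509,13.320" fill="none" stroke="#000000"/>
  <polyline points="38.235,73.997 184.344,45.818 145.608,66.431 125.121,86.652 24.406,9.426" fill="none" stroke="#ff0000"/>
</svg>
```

viewBox `0 0 203.945 103.069` with mm width/height → 1 unit = 1 mm. Flip: y_m = 103.069 − y_svg.

**Shape 1** — `<polyline>` open polyline, stroke `#000000` → engrave (S161, F2980). Machine vertices: (159.537,23.562) → (11.599,56.282) → (85.092,29.836) → (89.913,34.948) → (103.501,39.229) → (181.509,89.749). Open path.

**Shape 2** — `<polyline>` open polyline, stroke `#ff0000` → score (S439, F1772). Machine vertices: (38.235,29.072) → (184.344,57.251) → (145.608,36.638) → (125.121,16.417) → (24.406,93.643). Open path.

; LightBurn 1.6.03
; GRBL device profile, absolute coords
G21
G90
G00 X159.537 Y23.562
M3 S161
G1 X11.599 Y56.282 F2980
G1 X85.092 Y29.836 F2980
G1 X89.913 Y34.948 F2980
G1 X103.501 Y39.229 F2980
G1 X181.509 Y89.749 F2980
M5
G00 X38.235 Y29.072
M3 S439
G1 X184.344 Y57.251 F1772
G1 X145.608 Y36.638 F1772
G1 X125.121 Y16.417 F1772
G1 X24.406 Y93.643 F1772
M5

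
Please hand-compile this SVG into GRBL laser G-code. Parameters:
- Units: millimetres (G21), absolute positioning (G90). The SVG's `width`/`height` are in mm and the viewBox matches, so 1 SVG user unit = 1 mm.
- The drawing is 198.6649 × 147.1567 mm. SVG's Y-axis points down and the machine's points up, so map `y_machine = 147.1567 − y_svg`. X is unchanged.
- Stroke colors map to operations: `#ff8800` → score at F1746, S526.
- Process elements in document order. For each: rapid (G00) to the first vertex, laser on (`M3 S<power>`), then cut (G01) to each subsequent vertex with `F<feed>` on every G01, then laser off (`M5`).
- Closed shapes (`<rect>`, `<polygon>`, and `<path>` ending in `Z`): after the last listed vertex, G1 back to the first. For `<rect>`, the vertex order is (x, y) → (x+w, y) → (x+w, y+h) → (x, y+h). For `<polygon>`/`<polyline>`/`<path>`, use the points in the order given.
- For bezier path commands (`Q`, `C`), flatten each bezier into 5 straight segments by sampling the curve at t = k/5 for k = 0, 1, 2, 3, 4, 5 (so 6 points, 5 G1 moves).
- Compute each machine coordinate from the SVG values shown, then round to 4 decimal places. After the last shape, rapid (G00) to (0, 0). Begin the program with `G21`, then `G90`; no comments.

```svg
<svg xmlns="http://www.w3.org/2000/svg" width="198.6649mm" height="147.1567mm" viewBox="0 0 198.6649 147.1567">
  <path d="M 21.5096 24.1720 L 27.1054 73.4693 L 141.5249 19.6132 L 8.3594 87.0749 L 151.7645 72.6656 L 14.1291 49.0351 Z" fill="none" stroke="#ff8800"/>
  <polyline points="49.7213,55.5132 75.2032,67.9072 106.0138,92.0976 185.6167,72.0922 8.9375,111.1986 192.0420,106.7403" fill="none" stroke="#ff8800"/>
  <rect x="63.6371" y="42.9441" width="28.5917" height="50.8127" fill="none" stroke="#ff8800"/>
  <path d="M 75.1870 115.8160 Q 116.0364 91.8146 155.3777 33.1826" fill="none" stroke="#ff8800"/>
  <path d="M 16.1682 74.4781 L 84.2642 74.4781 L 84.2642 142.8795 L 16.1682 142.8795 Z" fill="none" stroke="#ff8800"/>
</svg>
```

1 u = 1 mm; y_m = 147.1567 − y.

[1] `<path>` closed polygon, #ff8800→score S526 F1746: (21.5096,122.9847) → (27.1054,73.6874) → (141.5249,127.5435) → (8.3594,60.0818) → (151.7645,74.4911) → (14.1291,98.1216) → (21.5096,122.9847) (closed)

[2] `<polyline>` open polyline, #ff8800→score S526 F1746: (49.7213,91.6435) → (75.2032,79.2495) → (106.0138,55.0591) → (185.6167,75.0645) → (8.9375,35.9581) → (192.0420,40.4164)

[3] `<rect>` rectangle, #ff8800→score S526 F1746: (63.6371,104.2126) → (92.2288,104.2126) → (92.2288,53.3999) → (63.6371,53.3999) → (63.6371,104.2126) (closed)

[4] `<path>` quadratic bezier, #ff8800→score S526 F1746: (75.1870,31.3407) → (91.4664,42.3265) → (107.6252,56.0827) → (123.6634,72.6094) → (139.5809,91.9065) → (155.3777,113.9741)

[5] `<path>` rectangle, #ff8800→score S526 F1746: (16.1682,72.6786) → (84.2642,72.6786) → (84.2642,4.2772) → (16.1682,4.2772) → (16.1682,72.6786) (closed)

G21
G90
G00 X21.5096 Y122.9847
M3 S526
G01 X27.1054 Y73.6874 F1746
G01 X141.5249 Y127.5435 F1746
G01 X8.3594 Y60.0818 F1746
G01 X151.7645 Y74.4911 F1746
G01 X14.1291 Y98.1216 F1746
G01 X21.5096 Y122.9847 F1746
M5
G00 X49.7213 Y91.6435
M3 S526
G01 X75.2032 Y79.2495 F1746
G01 X106.0138 Y55.0591 F1746
G01 X185.6167 Y75.0645 F1746
G01 X8.9375 Y35.9581 F1746
G01 X192.0420 Y40.4164 F1746
M5
G00 X63.6371 Y104.2126
M3 S526
G01 X92.2288 Y104.2126 F1746
G01 X92.2288 Y53.3999 F1746
G01 X63.6371 Y53.3999 F1746
G01 X63.6371 Y104.2126 F1746
M5
G00 X75.1870 Y31.3407
M3 S526
G01 X91.4664 Y42.3265 F1746
G01 X107.6252 Y56.0827 F1746
G01 X123.6634 Y72.6094 F1746
G01 X139.5809 Y91.9065 F1746
G01 X155.3777 Y113.9741 F1746
M5
G00 X16.1682 Y72.6786
M3 S526
G01 X84.2642 Y72.6786 F1746
G01 X84.2642 Y4.2772 F1746
G01 X16.1682 Y4.2772 F1746
G01 X16.1682 Y72.6786 F1746
M5
G00 X0.0000 Y0.0000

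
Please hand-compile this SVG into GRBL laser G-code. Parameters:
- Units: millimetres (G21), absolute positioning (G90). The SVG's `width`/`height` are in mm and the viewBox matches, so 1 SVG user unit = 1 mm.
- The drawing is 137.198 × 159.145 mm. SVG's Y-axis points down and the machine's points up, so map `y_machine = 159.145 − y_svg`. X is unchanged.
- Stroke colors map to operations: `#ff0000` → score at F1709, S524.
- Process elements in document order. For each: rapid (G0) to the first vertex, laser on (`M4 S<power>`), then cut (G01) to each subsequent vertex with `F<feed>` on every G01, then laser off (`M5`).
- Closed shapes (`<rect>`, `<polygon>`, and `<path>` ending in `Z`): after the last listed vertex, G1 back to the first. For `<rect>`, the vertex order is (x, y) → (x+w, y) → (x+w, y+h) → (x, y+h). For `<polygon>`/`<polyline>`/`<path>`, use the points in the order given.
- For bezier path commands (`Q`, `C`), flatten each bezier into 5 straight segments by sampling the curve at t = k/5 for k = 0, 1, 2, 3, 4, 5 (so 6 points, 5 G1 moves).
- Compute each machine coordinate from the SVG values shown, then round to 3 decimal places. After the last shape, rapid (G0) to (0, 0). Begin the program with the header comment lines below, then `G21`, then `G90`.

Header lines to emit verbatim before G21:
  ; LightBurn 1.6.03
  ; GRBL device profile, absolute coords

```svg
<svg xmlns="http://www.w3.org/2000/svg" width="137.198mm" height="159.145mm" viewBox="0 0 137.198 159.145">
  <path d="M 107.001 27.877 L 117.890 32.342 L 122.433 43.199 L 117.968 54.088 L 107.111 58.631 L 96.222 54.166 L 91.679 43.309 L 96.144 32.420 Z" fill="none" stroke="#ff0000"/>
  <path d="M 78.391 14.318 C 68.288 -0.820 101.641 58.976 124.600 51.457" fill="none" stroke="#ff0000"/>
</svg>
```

; LightBurn 1.6.03
; GRBL device profile, absolute coords
G21
G90
G0 X107.001 Y131.268
M4 S524
G01 X117.890 Y126.803 F1709
G01 X122.433 Y115.946 F1709
G01 X117.968 Y105.057 F1709
G01 X107.111 Y100.514 F1709
G01 X96.222 Y104.979 F1709
G01 X91.679 Y115.836 F1709
G01 X96.144 Y126.725 F1709
G01 X107.001 Y131.268 F1709
M5
G0 X78.391 Y144.827
M4 S524
G01 X77.113 Y146.056 F1709
G01 X83.680 Y136.128 F1709
G01 X95.506 Y121.872 F1709
G01 X110.008 Y110.116 F1709
G01 X124.600 Y107.688 F1709
M5
G0 X0.000 Y0.000

Since the viewBox matches the mm dimensions, user units are millimetres directly. The only transform is the Y-flip y_m = 159.145 − y_svg.

Shape 1 is a regular polygon drawn with `<path>`. Its stroke #ff0000 means score at S524, F1709. After flipping Y the toolpath is (107.001,131.268) → (117.890,126.803) → (122.433,115.946) → (117.968,105.057) → (107.111,100.514) → (96.222,104.979) → (91.679,115.836) → (96.144,126.725) → (107.001,131.268), returning to the start.

Shape 2 is a cubic bezier drawn with `<path>`. Its stroke #ff0000 means score at S524, F1709. After flipping Y the toolpath is (78.391,144.827) → (77.113,146.056) → (83.680,136.128) → (95.506,121.872) → (110.008,110.116) → (124.600,107.688).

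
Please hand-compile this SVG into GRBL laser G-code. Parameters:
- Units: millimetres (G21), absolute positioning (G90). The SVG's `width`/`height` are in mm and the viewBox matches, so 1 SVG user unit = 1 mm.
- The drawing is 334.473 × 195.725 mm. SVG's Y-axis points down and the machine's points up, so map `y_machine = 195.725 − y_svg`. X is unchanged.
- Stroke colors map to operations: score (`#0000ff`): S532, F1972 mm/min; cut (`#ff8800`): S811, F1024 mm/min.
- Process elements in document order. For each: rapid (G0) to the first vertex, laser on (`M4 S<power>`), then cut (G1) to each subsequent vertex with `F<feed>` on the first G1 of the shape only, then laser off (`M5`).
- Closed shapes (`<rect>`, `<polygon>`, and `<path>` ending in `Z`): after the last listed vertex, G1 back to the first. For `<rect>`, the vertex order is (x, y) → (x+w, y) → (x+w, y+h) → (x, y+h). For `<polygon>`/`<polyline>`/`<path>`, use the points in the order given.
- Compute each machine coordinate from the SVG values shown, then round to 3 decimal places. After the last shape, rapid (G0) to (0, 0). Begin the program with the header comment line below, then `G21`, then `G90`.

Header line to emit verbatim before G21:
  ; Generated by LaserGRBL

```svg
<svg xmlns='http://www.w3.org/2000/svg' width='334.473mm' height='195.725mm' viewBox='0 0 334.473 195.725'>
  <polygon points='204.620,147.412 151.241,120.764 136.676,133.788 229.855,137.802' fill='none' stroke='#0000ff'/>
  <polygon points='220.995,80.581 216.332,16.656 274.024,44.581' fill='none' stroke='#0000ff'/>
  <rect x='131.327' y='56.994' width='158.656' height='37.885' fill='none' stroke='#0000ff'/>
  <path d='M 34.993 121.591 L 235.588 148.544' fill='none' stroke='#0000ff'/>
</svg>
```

Since the viewBox matches the mm dimensions, user units are millimetres directly. The only transform is the Y-flip y_m = 195.725 − y_svg.

Shape 1 is a closed polygon drawn with `<polygon>`. Its stroke #0000ff means score at S532, F1972. After flipping Y the toolpath is (204.620,48.313) → (151.241,74.961) → (136.676,61.937) → (229.855,57.923) → (204.620,48.313), returning to the start.

Shape 2 is a regular polygon drawn with `<polygon>`. Its stroke #0000ff means score at S532, F1972. After flipping Y the toolpath is (220.995,115.144) → (216.332,179.069) → (274.024,151.144) → (220.995,115.144), returning to the start.

Shape 3 is a rectangle drawn with `<rect>`. Its stroke #0000ff means score at S532, F1972. After flipping Y the toolpath is (131.327,138.731) → (289.983,138.731) → (289.983,100.846) → (131.327,100.846) → (131.327,138.731), returning to the start.

Shape 4 is a line segment drawn with `<path>`. Its stroke #0000ff means score at S532, F1972. After flipping Y the toolpath is (34.993,74.134) → (235.588,47.181).

; Generated by LaserGRBL
G21
G90
G0 X204.620 Y48.313
M4 S532
G1 X151.241 Y74.961 F1972
G1 X136.676 Y61.937
G1 X229.855 Y57.923
G1 X204.620 Y48.313
M5
G0 X220.995 Y115.144
M4 S532
G1 X216.332 Y179.069 F1972
G1 X274.024 Y151.144
G1 X220.995 Y115.144
M5
G0 X131.327 Y138.731
M4 S532
G1 X289.983 Y138.731 F1972
G1 X289.983 Y100.846
G1 X131.327 Y100.846
G1 X131.327 Y138.731
M5
G0 X34.993 Y74.134
M4 S532
G1 X235.588 Y47.181 F1972
M5
G0 X0.000 Y0.000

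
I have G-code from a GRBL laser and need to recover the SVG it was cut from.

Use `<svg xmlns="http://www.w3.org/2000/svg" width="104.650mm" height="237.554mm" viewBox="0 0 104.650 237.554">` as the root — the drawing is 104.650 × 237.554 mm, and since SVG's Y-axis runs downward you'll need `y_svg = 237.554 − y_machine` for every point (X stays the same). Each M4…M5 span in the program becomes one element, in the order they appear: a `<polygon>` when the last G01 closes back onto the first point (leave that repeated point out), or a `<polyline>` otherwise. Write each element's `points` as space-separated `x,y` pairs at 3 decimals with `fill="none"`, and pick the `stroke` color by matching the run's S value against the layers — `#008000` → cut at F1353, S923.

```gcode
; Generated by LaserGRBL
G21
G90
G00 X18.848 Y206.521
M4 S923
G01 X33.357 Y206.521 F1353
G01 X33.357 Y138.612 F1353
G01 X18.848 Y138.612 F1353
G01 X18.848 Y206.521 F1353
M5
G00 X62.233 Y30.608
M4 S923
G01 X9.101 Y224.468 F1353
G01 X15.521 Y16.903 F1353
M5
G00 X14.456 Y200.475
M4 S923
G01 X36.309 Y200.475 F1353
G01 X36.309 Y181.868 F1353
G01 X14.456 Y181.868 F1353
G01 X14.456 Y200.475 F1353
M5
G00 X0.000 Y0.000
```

Machine Y-up, SVG Y-down with viewBox height 237.554, so y_svg = 237.554 − y_machine; X carries over. Every run uses S923, so all elements get stroke `#008000` (cut).

Run 1: The run returns to its start, so emit a `<polygon>` with points (Y-flipped): 18.848,31.033 33.357,31.033 33.357,98.942 18.848,98.942.

Run 2: The run is open, so emit a `<polyline>` with points (Y-flipped): 62.233,206.946 9.101,13.086 15.521,220.651.

Run 3: The run returns to its start, so emit a `<polygon>` with points (Y-flipped): 14.456,37.079 36.309,37.079 36.309,55.686 14.456,55.686.

<svg xmlns="http://www.w3.org/2000/svg" width="104.650mm" height="237.554mm" viewBox="0 0 104.650 237.554">
  <polygon points="18.848,31.033 33.357,31.033 33.357,98.942 18.848,98.942" fill="none" stroke="#008000"/>
  <polyline points="62.233,206.946 9.101,13.086 15.521,220.651" fill="none" stroke="#008000"/>
  <polygon points="14.456,37.079 36.309,37.079 36.309,55.686 14.456,55.686" fill="none" stroke="#008000"/>
</svg>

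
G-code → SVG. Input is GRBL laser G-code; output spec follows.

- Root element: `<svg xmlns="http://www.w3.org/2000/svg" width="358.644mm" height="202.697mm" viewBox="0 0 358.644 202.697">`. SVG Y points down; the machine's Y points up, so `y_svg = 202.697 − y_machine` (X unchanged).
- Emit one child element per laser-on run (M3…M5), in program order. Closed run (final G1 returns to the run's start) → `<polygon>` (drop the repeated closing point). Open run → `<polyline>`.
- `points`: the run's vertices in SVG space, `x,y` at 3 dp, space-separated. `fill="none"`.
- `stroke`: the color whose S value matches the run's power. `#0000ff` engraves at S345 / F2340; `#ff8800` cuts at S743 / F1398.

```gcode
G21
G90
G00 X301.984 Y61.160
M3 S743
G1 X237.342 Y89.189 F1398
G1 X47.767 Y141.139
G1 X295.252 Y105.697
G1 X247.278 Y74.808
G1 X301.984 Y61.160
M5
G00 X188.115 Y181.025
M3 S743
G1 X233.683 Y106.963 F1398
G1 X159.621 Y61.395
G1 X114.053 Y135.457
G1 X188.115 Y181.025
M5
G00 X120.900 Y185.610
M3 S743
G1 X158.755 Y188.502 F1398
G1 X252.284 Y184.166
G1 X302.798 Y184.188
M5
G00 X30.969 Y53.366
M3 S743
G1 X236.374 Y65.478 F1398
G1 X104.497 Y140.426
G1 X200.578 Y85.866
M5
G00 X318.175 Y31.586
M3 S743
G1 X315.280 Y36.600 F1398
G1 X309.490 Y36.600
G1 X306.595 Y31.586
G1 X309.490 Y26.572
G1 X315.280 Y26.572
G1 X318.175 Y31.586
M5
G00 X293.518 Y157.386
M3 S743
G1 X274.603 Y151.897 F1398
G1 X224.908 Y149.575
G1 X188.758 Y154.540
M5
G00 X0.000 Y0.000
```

y_svg = 202.697 − y_m. Every run uses S743, so all elements get stroke `#ff8800` (cut).

[1] closed run; points: 301.984,141.537 237.342,113.508 47.767,61.558 295.252,97.000 247.278,127.889

[2] closed run; points: 188.115,21.672 233.683,95.734 159.621,141.302 114.053,67.240

[3] open run; points: 120.900,17.087 158.755,14.195 252.284,18.531 302.798,18.509

[4] open run; points: 30.969,149.331 236.374,137.219 104.497,62.271 200.578,116.831

[5] closed run; points: 318.175,171.111 315.280,166.097 309.490,166.097 306.595,171.111 309.490,176.125 315.280,176.125

[6] open run; points: 293.518,45.311 274.603,50.800 224.908,53.122 188.758,48.157

<svg xmlns="http://www.w3.org/2000/svg" width="358.644mm" height="202.697mm" viewBox="0 0 358.644 202.697">
  <polygon points="301.984,141.537 237.342,113.508 47.767,61.558 295.252,97.000 247.278,127.889" fill="none" stroke="#ff8800"/>
  <polygon points="188.115,21.672 233.683,95.734 159.621,141.302 114.053,67.240" fill="none" stroke="#ff8800"/>
  <polyline points="120.900,17.087 158.755,14.195 252.284,18.531 302.798,18.509" fill="none" stroke="#ff8800"/>
  <polyline points="30.969,149.331 236.374,137.219 104.497,62.271 200.578,116.831" fill="none" stroke="#ff8800"/>
  <polygon points="318.175,171.111 315.280,166.097 309.490,166.097 306.595,171.111 309.490,176.125 315.280,176.125" fill="none" stroke="#ff8800"/>
  <polyline points="293.518,45.311 274.603,50.800 224.908,53.122 188.758,48.157" fill="none" stroke="#ff8800"/>
</svg>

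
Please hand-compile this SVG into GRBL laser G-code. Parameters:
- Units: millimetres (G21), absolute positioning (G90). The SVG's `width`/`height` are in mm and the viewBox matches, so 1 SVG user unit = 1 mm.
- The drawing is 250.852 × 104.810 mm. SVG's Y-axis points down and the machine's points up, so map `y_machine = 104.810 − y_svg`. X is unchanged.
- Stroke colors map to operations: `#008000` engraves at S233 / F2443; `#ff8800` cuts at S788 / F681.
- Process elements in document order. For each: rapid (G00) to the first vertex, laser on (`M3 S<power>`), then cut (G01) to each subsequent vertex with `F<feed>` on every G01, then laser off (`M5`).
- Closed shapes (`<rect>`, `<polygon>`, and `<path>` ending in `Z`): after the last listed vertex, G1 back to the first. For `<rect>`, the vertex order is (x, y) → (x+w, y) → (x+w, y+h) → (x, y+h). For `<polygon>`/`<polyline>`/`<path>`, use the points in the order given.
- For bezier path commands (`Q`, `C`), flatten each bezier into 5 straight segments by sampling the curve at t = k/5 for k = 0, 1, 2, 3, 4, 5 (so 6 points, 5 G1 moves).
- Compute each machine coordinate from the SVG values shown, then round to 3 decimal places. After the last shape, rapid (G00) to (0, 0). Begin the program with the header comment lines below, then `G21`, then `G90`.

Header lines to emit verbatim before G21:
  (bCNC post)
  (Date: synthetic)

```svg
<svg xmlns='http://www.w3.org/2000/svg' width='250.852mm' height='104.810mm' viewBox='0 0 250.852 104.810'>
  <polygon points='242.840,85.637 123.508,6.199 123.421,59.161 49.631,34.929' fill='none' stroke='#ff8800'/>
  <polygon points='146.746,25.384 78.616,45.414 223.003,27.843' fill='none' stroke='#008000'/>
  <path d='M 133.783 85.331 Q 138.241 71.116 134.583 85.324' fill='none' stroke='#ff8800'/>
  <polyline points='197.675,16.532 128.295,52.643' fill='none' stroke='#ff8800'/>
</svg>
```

(bCNC post)
(Date: synthetic)
G21
G90
G00 X242.840 Y19.173
M3 S788
G01 X123.508 Y98.611 F681
G01 X123.421 Y45.649 F681
G01 X49.631 Y69.881 F681
G01 X242.840 Y19.173 F681
M5
G00 X146.746 Y79.426
M3 S233
G01 X78.616 Y59.396 F2443
G01 X223.003 Y76.967 F2443
G01 X146.746 Y79.426 F2443
M5
G00 X133.783 Y19.479
M3 S788
G01 X135.242 Y24.028 F681
G01 X136.051 Y26.303 F681
G01 X136.211 Y26.305 F681
G01 X135.722 Y24.032 F681
G01 X134.583 Y19.486 F681
M5
G00 X197.675 Y88.278
M3 S788
G01 X128.295 Y52.167 F681
M5
G00 X0.000 Y0.000

1 u = 1 mm; y_m = 104.810 − y.

[1] `<polygon>` closed polygon, #ff8800→cut S788 F681: (242.840,19.173) → (123.508,98.611) → (123.421,45.649) → (49.631,69.881) → (242.840,19.173) (closed)

[2] `<polygon>` closed polygon, #008000→engrave S233 F2443: (146.746,79.426) → (78.616,59.396) → (223.003,76.967) → (146.746,79.426) (closed)

[3] `<path>` quadratic bezier, #ff8800→cut S788 F681: (133.783,19.479) → (135.242,24.028) → (136.051,26.303) → (136.211,26.305) → (135.722,24.032) → (134.583,19.486)

[4] `<polyline>` line segment, #ff8800→cut S788 F681: (197.675,88.278) → (128.295,52.167)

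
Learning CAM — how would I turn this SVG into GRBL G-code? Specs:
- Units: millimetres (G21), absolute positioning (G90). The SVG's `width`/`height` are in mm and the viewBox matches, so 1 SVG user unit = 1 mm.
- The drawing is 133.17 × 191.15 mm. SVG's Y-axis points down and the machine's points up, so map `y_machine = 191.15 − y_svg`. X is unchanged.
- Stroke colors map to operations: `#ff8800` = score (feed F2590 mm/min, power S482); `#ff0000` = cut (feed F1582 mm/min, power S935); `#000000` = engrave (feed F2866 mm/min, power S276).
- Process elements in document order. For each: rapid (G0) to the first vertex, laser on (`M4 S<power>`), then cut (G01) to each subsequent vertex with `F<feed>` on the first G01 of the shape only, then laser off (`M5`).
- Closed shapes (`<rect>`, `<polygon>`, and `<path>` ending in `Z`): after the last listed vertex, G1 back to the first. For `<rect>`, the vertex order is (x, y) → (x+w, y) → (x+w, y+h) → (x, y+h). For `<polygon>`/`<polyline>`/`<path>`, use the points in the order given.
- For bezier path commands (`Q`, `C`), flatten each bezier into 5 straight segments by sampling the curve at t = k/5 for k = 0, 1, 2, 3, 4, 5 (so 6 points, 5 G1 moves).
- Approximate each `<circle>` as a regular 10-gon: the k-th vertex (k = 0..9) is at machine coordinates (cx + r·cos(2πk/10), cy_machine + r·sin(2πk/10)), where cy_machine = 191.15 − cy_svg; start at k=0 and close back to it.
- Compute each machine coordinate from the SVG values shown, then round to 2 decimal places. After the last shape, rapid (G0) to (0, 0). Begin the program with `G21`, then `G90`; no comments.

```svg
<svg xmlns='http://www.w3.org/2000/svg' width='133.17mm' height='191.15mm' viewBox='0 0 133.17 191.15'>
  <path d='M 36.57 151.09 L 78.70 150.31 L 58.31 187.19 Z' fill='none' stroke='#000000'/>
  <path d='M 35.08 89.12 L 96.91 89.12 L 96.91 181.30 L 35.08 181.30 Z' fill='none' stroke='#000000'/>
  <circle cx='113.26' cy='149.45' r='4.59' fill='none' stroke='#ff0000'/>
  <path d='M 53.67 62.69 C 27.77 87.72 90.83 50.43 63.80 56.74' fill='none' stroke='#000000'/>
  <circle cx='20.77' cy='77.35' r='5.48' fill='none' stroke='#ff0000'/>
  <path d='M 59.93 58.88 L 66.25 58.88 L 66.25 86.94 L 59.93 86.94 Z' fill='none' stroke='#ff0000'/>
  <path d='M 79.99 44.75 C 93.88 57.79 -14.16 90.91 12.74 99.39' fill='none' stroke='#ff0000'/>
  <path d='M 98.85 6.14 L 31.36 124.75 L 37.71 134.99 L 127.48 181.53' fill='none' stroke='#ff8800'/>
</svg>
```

Since the viewBox matches the mm dimensions, user units are millimetres directly. The only transform is the Y-flip y_m = 191.15 − y_svg.

Shape 1 is a regular polygon drawn with `<path>`. Its stroke #000000 means engrave at S276, F2866. After flipping Y the toolpath is (36.57,40.06) → (78.70,40.84) → (58.31,3.96) → (36.57,40.06), returning to the start.

Shape 2 is a rectangle drawn with `<path>`. Its stroke #000000 means engrave at S276, F2866. After flipping Y the toolpath is (35.08,102.03) → (96.91,102.03) → (96.91,9.85) → (35.08,9.85) → (35.08,102.03), returning to the start.

Shape 3 is a circle drawn with `<circle>`. Its stroke #ff0000 means cut at S935, F1582. After flipping Y the toolpath is (117.85,41.70) → (116.97,44.40) → (114.68,46.07) → (111.84,46.07) → (109.55,44.40) → (108.67,41.70) → (109.55,39.00) → (111.84,37.33) → (114.68,37.33) → (116.97,39.00) → (117.85,41.70), returning to the start.

Shape 4 is a cubic bezier drawn with `<path>`. Its stroke #000000 means engrave at S276, F2866. After flipping Y the toolpath is (53.67,128.46) → (47.37,120.07) → (53.83,121.56) → (64.45,127.83) → (70.64,133.81) → (63.80,134.41).

Shape 5 is a circle drawn with `<circle>`. Its stroke #ff0000 means cut at S935, F1582. After flipping Y the toolpath is (26.25,113.80) → (25.20,117.02) → (22.46,119.01) → (19.08,119.01) → (16.34,117.02) → (15.29,113.80) → (16.34,110.58) → (19.08,108.59) → (22.46,108.59) → (25.20,110.58) → (26.25,113.80), returning to the start.

Shape 6 is a rectangle drawn with `<path>`. Its stroke #ff0000 means cut at S935, F1582. After flipping Y the toolpath is (59.93,132.27) → (66.25,132.27) → (66.25,104.21) → (59.93,104.21) → (59.93,132.27), returning to the start.

Shape 7 is a cubic bezier drawn with `<path>`. Its stroke #ff0000 means cut at S935, F1582. After flipping Y the toolpath is (79.99,146.40) → (75.75,136.52) → (54.57,123.98) → (28.79,110.90) → (10.74,99.45) → (12.74,91.76).

Shape 8 is a open polyline drawn with `<path>`. Its stroke #ff8800 means score at S482, F2590. After flipping Y the toolpath is (98.85,185.01) → (31.36,66.40) → (37.71,56.16) → (127.48,9.62).

G21
G90
G0 X36.57 Y40.06
M4 S276
G01 X78.70 Y40.84 F2866
G01 X58.31 Y3.96
G01 X36.57 Y40.06
M5
G0 X35.08 Y102.03
M4 S276
G01 X96.91 Y102.03 F2866
G01 X96.91 Y9.85
G01 X35.08 Y9.85
G01 X35.08 Y102.03
M5
G0 X117.85 Y41.70
M4 S935
G01 X116.97 Y44.40 F1582
G01 X114.68 Y46.07
G01 X111.84 Y46.07
G01 X109.55 Y44.40
G01 X108.67 Y41.70
G01 X109.55 Y39.00
G01 X111.84 Y37.33
G01 X114.68 Y37.33
G01 X116.97 Y39.00
G01 X117.85 Y41.70
M5
G0 X53.67 Y128.46
M4 S276
G01 X47.37 Y120.07 F2866
G01 X53.83 Y121.56
G01 X64.45 Y127.83
G01 X70.64 Y133.81
G01 X63.80 Y134.41
M5
G0 X26.25 Y113.80
M4 S935
G01 X25.20 Y117.02 F1582
G01 X22.46 Y119.01
G01 X19.08 Y119.01
G01 X16.34 Y117.02
G01 X15.29 Y113.80
G01 X16.34 Y110.58
G01 X19.08 Y108.59
G01 X22.46 Y108.59
G01 X25.20 Y110.58
G01 X26.25 Y113.80
M5
G0 X59.93 Y132.27
M4 S935
G01 X66.25 Y132.27 F1582
G01 X66.25 Y104.21
G01 X59.93 Y104.21
G01 X59.93 Y132.27
M5
G0 X79.99 Y146.40
M4 S935
G01 X75.75 Y136.52 F1582
G01 X54.57 Y123.98
G01 X28.79 Y110.90
G01 X10.74 Y99.45
G01 X12.74 Y91.76
M5
G0 X98.85 Y185.01
M4 S482
G01 X31.36 Y66.40 F2590
G01 X37.71 Y56.16
G01 X127.48 Y9.62
M5
G0 X0.00 Y0.00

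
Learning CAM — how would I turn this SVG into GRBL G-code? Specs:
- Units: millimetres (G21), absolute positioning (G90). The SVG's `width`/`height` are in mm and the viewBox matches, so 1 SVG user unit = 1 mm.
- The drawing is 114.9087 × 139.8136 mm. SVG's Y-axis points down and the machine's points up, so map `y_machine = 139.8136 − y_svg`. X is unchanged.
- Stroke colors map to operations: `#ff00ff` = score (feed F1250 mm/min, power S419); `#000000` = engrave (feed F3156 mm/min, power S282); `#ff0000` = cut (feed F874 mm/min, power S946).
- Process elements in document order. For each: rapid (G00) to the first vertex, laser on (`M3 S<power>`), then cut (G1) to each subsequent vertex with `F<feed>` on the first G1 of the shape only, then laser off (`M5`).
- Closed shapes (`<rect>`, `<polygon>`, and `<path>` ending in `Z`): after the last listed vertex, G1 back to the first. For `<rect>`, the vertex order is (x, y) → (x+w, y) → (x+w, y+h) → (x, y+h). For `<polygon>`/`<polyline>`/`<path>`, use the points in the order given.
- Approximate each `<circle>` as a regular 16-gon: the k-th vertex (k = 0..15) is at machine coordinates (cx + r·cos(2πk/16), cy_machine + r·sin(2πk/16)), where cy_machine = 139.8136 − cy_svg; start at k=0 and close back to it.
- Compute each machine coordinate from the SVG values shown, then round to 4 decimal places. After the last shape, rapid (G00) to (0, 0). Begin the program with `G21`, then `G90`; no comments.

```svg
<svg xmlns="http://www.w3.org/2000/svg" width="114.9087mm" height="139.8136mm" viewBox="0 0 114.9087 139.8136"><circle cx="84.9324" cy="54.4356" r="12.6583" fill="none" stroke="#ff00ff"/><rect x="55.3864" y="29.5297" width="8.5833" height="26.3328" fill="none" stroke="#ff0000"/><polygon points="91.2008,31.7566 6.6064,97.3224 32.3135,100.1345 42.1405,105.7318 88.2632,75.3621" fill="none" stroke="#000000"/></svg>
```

Since the viewBox matches the mm dimensions, user units are millimetres directly. The only transform is the Y-flip y_m = 139.8136 − y_svg.

Shape 1 is a circle drawn with `<circle>`. Its stroke #ff00ff means score at S419, F1250. After flipping Y the toolpath is (97.5907,85.3780) → (96.6271,90.2221) → (93.8832,94.3288) → (89.7765,97.0727) → (84.9324,98.0363) → (80.0883,97.0727) → (75.9816,94.3288) → (73.2377,90.2221) → (72.2741,85.3780) → (73.2377,80.5339) → (75.9816,76.4272) → (80.0883,73.6833) → (84.9324,72.7197) → (89.7765,73.6833) → (93.8832,76.4272) → (96.6271,80.5339) → (97.5907,85.3780), returning to the start.

Shape 2 is a rectangle drawn with `<rect>`. Its stroke #ff0000 means cut at S946, F874. After flipping Y the toolpath is (55.3864,110.2839) → (63.9697,110.2839) → (63.9697,83.9511) → (55.3864,83.9511) → (55.3864,110.2839), returning to the start.

Shape 3 is a closed polygon drawn with `<polygon>`. Its stroke #000000 means engrave at S282, F3156. After flipping Y the toolpath is (91.2008,108.0570) → (6.6064,42.4912) → (32.3135,39.6791) → (42.1405,34.0818) → (88.2632,64.4515) → (91.2008,108.0570), returning to the start.

G21
G90
G00 X97.5907 Y85.3780
M3 S419
G1 X96.6271 Y90.2221 F1250
G1 X93.8832 Y94.3288
G1 X89.7765 Y97.0727
G1 X84.9324 Y98.0363
G1 X80.0883 Y97.0727
G1 X75.9816 Y94.3288
G1 X73.2377 Y90.2221
G1 X72.2741 Y85.3780
G1 X73.2377 Y80.5339
G1 X75.9816 Y76.4272
G1 X80.0883 Y73.6833
G1 X84.9324 Y72.7197
G1 X89.7765 Y73.6833
G1 X93.8832 Y76.4272
G1 X96.6271 Y80.5339
G1 X97.5907 Y85.3780
M5
G00 X55.3864 Y110.2839
M3 S946
G1 X63.9697 Y110.2839 F874
G1 X63.9697 Y83.9511
G1 X55.3864 Y83.9511
G1 X55.3864 Y110.2839
M5
G00 X91.2008 Y108.0570
M3 S282
G1 X6.6064 Y42.4912 F3156
G1 X32.3135 Y39.6791
G1 X42.1405 Y34.0818
G1 X88.2632 Y64.4515
G1 X91.2008 Y108.0570
M5
G00 X0.0000 Y0.0000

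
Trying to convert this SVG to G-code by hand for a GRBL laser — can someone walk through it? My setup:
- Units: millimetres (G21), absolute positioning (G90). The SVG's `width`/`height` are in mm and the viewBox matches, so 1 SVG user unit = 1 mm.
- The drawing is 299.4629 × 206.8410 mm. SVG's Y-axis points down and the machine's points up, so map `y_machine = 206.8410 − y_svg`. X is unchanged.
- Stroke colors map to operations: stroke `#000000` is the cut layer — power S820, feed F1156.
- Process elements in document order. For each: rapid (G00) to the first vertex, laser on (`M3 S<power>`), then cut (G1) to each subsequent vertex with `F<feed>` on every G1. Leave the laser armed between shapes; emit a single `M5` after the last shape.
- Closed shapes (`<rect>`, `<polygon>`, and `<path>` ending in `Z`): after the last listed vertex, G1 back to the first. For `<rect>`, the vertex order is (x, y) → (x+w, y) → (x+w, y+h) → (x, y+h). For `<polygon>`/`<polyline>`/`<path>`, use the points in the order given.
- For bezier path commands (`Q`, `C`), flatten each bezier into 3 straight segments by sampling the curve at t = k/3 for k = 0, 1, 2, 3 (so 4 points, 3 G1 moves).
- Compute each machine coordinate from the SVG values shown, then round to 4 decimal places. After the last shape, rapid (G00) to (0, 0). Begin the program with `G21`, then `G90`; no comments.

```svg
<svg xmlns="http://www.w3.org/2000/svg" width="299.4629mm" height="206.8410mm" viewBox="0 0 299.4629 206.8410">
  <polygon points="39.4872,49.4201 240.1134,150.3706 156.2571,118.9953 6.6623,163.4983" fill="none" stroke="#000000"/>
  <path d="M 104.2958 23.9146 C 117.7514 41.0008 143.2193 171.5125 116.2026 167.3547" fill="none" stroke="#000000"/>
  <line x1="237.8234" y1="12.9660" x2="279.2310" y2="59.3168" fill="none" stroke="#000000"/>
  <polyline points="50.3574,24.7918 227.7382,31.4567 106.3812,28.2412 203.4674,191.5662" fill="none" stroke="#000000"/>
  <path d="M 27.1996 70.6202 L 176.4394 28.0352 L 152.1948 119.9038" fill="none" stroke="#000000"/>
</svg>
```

G21
G90
G00 X39.4872 Y157.4209
M3 S820
G1 X240.1134 Y56.4704 F1156
G1 X156.2571 Y87.8457 F1156
G1 X6.6623 Y43.3427 F1156
G1 X39.4872 Y157.4209 F1156
G00 X104.2958 Y182.9264
M3 S820
G1 X119.3667 Y137.2204 F1156
G1 X128.1132 Y71.0296 F1156
G1 X116.2026 Y39.4863 F1156
G00 X237.8234 Y193.8750
M3 S820
G1 X279.2310 Y147.5242 F1156
G00 X50.3574 Y182.0492
M3 S820
G1 X227.7382 Y175.3843 F1156
G1 X106.3812 Y178.5998 F1156
G1 X203.4674 Y15.2748 F1156
G00 X27.1996 Y136.2208
M3 S820
G1 X176.4394 Y178.8058 F1156
G1 X152.1948 Y86.9372 F1156
M5
G00 X0.0000 Y0.0000

viewBox `0 0 299.4629 206.8410` with mm width/height → 1 unit = 1 mm. Flip: y_m = 206.8410 − y_svg.

**Shape 1** — `<polygon>` closed polygon, stroke `#000000` → cut (S820, F1156). Machine vertices: (39.4872,157.4209) → (240.1134,56.4704) → (156.2571,87.8457) → (6.6623,43.3427) → (39.4872,157.4209). Closed: final G1 returns to the first vertex.

**Shape 2** — `<path>` cubic bezier, stroke `#000000` → cut (S820, F1156). Control points (SVG): P0=(104.2958,23.9146), P1=(117.7514,41.0008), P2=(143.2193,171.5125), P3=(116.2026,167.3547); sampled at t=k/3. Machine vertices: (104.2958,182.9264) → (119.3667,137.2204) → (128.1132,71.0296) → (116.2026,39.4863). Open path.

**Shape 3** — `<line>` line segment, stroke `#000000` → cut (S820, F1156). Machine vertices: (237.8234,193.8750) → (279.2310,147.5242). Open path.

**Shape 4** — `<polyline>` open polyline, stroke `#000000` → cut (S820, F1156). Machine vertices: (50.3574,182.0492) → (227.7382,175.3843) → (106.3812,178.5998) → (203.4674,15.2748). Open path.

**Shape 5** — `<path>` open polyline, stroke `#000000` → cut (S820, F1156). Machine vertices: (27.1996,136.2208) → (176.4394,178.8058) → (152.1948,86.9372). Open path.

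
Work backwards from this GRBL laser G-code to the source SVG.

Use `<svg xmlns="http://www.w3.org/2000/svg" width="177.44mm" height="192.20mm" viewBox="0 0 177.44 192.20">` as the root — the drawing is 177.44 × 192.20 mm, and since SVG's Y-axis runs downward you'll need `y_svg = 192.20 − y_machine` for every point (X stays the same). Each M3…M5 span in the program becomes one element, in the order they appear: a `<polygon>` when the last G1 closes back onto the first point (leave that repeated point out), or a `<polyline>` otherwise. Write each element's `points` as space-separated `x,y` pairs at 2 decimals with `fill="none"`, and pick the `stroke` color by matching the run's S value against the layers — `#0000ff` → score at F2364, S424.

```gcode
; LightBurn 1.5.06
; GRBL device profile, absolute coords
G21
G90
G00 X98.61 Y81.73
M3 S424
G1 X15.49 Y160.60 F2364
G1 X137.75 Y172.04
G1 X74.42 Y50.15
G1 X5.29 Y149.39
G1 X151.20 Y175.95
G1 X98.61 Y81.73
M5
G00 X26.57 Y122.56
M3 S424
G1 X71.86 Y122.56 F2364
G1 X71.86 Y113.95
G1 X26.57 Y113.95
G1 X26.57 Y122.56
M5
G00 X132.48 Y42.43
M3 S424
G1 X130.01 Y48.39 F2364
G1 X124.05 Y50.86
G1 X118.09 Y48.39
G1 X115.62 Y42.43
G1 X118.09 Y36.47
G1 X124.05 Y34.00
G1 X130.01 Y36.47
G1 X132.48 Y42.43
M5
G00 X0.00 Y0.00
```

<svg xmlns="http://www.w3.org/2000/svg" width="177.44mm" height="192.20mm" viewBox="0 0 177.44 192.20">
  <polygon points="98.61,110.47 15.49,31.60 137.75,20.16 74.42,142.05 5.29,42.81 151.20,16.25" fill="none" stroke="#0000ff"/>
  <polygon points="26.57,69.64 71.86,69.64 71.86,78.25 26.57,78.25" fill="none" stroke="#0000ff"/>
  <polygon points="132.48,149.77 130.01,143.81 124.05,141.34 118.09,143.81 115.62,149.77 118.09,155.73 124.05,158.20 130.01,155.73" fill="none" stroke="#0000ff"/>
</svg>

Each laser-on run becomes one SVG element. Flip Y back into SVG space with y_svg = 192.20 − y_machine. Every run uses S424, so all elements get stroke `#0000ff` (score).

Run 1: The run returns to its start, so emit a `<polygon>` with points (Y-flipped): 98.61,110.47 15.49,31.60 137.75,20.16 74.42,142.05 5.29,42.81 151.20,16.25.

Run 2: The run returns to its start, so emit a `<polygon>` with points (Y-flipped): 26.57,69.64 71.86,69.64 71.86,78.25 26.57,78.25.

Run 3: The run returns to its start, so emit a `<polygon>` with points (Y-flipped): 132.48,149.77 130.01,143.81 124.05,141.34 118.09,143.81 115.62,149.77 118.09,155.73 124.05,158.20 130.01,155.73.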